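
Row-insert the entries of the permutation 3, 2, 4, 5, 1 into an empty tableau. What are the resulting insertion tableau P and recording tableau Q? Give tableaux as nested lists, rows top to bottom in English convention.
Insert each entry of the permutation into P by Schensted row insertion, recording in Q the position of each new cell.

Insert 3: appended to row 1. P = [[3]], Q = [[1]].
Insert 2: 2 bumps 3 from row 1; 3 starts row 2. P = [[2], [3]], Q = [[1], [2]].
Insert 4: appended to row 1. P = [[2, 4], [3]], Q = [[1, 3], [2]].
Insert 5: appended to row 1. P = [[2, 4, 5], [3]], Q = [[1, 3, 4], [2]].
Insert 1: 1 bumps 2 from row 1; 2 bumps 3 from row 2; 3 starts row 3. P = [[1, 4, 5], [2], [3]], Q = [[1, 3, 4], [2], [5]].

So P = [[1, 4, 5], [2], [3]], Q = [[1, 3, 4], [2], [5]].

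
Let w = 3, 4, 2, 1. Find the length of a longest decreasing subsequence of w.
3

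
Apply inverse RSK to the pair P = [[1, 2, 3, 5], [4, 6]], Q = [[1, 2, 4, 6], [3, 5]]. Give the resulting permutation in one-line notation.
1 4 2 6 3 5

Reverse the RSK construction: for i from n down to 1, find the cell of Q containing i, remove the entry at that cell from P, and reverse-bump it up through P; the value ejected from row 1 is w(i).

Step i=6: Q has 6 at row 1, column 4; remove that cell from P, ejecting 5. So w(6) = 5. P is now [[1, 2, 3], [4, 6]].
Step i=5: Q has 5 at row 2, column 2; remove 6 from row 2 of P and reverse-bump: 6 enters row 1 and ejects 3. So w(5) = 3. P is now [[1, 2, 6], [4]].
Step i=4: Q has 4 at row 1, column 3; remove that cell from P, ejecting 6. So w(4) = 6. P is now [[1, 2], [4]].
Step i=3: Q has 3 at row 2, column 1; remove 4 from row 2 of P and reverse-bump: 4 enters row 1 and ejects 2. So w(3) = 2. P is now [[1, 4]].
Step i=2: Q has 2 at row 1, column 2; remove that cell from P, ejecting 4. So w(2) = 4. P is now [[1]].
Step i=1: Q has 1 at row 1, column 1; remove that cell from P, ejecting 1. So w(1) = 1. P is now [].

So w = 1 4 2 6 3 5.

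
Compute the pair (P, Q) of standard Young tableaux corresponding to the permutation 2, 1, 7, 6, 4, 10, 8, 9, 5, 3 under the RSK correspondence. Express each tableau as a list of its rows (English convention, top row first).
P = [[1, 3, 5, 9], [2, 4, 8], [6, 10], [7]], Q = [[1, 3, 6, 8], [2, 4, 7], [5, 9], [10]]

Insert each entry of the permutation into P by Schensted row insertion, recording in Q the position of each new cell.

Insert 2: appended to row 1. P = [[2]].
Insert 1: 1 bumps 2 from row 1; 2 starts row 2. P = [[1], [2]].
Insert 7: appended to row 1. P = [[1, 7], [2]].
Insert 6: 6 bumps 7 from row 1; 7 appends to row 2. P = [[1, 6], [2, 7]].
Insert 4: 4 bumps 6 from row 1; 6 bumps 7 from row 2; 7 starts row 3. P = [[1, 4], [2, 6], [7]].
Insert 10: appended to row 1. P = [[1, 4, 10], [2, 6], [7]].
Insert 8: 8 bumps 10 from row 1; 10 appends to row 2. P = [[1, 4, 8], [2, 6, 10], [7]].
Insert 9: appended to row 1. P = [[1, 4, 8, 9], [2, 6, 10], [7]].
Insert 5: 5 bumps 8 from row 1; 8 bumps 10 from row 2; 10 appends to row 3. P = [[1, 4, 5, 9], [2, 6, 8], [7, 10]].
Insert 3: 3 bumps 4 from row 1; 4 bumps 6 from row 2; 6 bumps 7 from row 3; 7 starts row 4. P = [[1, 3, 5, 9], [2, 4, 8], [6, 10], [7]].

So P = [[1, 3, 5, 9], [2, 4, 8], [6, 10], [7]], Q = [[1, 3, 6, 8], [2, 4, 7], [5, 9], [10]].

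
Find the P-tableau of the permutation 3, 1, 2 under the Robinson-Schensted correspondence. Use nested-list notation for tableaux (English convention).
P = [[1, 2], [3]]

Insert 3: appended to row 1. P = [[3]].
Insert 1: 1 bumps 3 from row 1; 3 starts row 2. P = [[1], [3]].
Insert 2: appended to row 1. P = [[1, 2], [3]].

So P = [[1, 2], [3]].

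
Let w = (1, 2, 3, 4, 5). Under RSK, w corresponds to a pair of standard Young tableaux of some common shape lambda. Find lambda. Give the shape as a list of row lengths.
Row-insert each entry into an empty tableau.

After inserting 1: P = [[1]].
After inserting 2: P = [[1, 2]].
After inserting 3: P = [[1, 2, 3]].
After inserting 4: P = [[1, 2, 3, 4]].
After inserting 5: P = [[1, 2, 3, 4, 5]].

The final insertion tableau P = [[1, 2, 3, 4, 5]] has shape [5].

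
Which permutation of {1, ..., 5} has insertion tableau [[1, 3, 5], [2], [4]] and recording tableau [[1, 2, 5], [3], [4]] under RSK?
2 4 3 1 5

Reverse the RSK construction: for i from n down to 1, find the cell of Q containing i, remove the entry at that cell from P, and reverse-bump it up through P; the value ejected from row 1 is w(i).

Step i=5: Q has 5 at row 1, column 3; remove that cell from P, ejecting 5. So w(5) = 5. P is now [[1, 3], [2], [4]].
Step i=4: Q has 4 at row 3, column 1; remove 4 from row 3 of P and reverse-bump: 4 enters row 2 and ejects 2; 2 enters row 1 and ejects 1. So w(4) = 1. P is now [[2, 3], [4]].
Step i=3: Q has 3 at row 2, column 1; remove 4 from row 2 of P and reverse-bump: 4 enters row 1 and ejects 3. So w(3) = 3. P is now [[2, 4]].
Step i=2: Q has 2 at row 1, column 2; remove that cell from P, ejecting 4. So w(2) = 4. P is now [[2]].
Step i=1: Q has 1 at row 1, column 1; remove that cell from P, ejecting 2. So w(1) = 2. P is now [].

So w = 2 4 3 1 5.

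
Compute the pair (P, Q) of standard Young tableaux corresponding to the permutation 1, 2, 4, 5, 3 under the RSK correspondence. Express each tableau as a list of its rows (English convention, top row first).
P = [[1, 2, 3, 5], [4]], Q = [[1, 2, 3, 4], [5]]

Insert each entry of the permutation into P by Schensted row insertion, recording in Q the position of each new cell.

After inserting 1: P = [[1]].
After inserting 2: P = [[1, 2]].
After inserting 4: P = [[1, 2, 4]].
After inserting 5: P = [[1, 2, 4, 5]].
After inserting 3: P = [[1, 2, 3, 5], [4]].

So P = [[1, 2, 3, 5], [4]], Q = [[1, 2, 3, 4], [5]].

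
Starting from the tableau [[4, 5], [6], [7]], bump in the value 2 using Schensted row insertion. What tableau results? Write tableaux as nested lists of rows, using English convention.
[[2, 5], [4], [6], [7]]

In row 1, 2 replaces 4 (the leftmost entry greater than 2); 4 is bumped to row 2. In row 2, 4 replaces 6 (the leftmost entry greater than 4); 6 is bumped to row 3. In row 3, 6 replaces 7 (the leftmost entry greater than 6); 7 is bumped to row 4. 7 starts a new row 4. The new tableau is [[2, 5], [4], [6], [7]].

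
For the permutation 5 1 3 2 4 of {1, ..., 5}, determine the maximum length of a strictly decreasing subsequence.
3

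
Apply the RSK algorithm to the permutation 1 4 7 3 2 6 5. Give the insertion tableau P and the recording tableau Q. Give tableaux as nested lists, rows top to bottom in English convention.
P = [[1, 2, 5], [3, 6], [4, 7]], Q = [[1, 2, 3], [4, 6], [5, 7]]

Insert each entry of the permutation into P by Schensted row insertion, recording in Q the position of each new cell.

Insert 1: appended to row 1. P = [[1]].
Insert 4: appended to row 1. P = [[1, 4]].
Insert 7: appended to row 1. P = [[1, 4, 7]].
Insert 3: 3 bumps 4 from row 1; 4 starts row 2. P = [[1, 3, 7], [4]].
Insert 2: 2 bumps 3 from row 1; 3 bumps 4 from row 2; 4 starts row 3. P = [[1, 2, 7], [3], [4]].
Insert 6: 6 bumps 7 from row 1; 7 appends to row 2. P = [[1, 2, 6], [3, 7], [4]].
Insert 5: 5 bumps 6 from row 1; 6 bumps 7 from row 2; 7 appends to row 3. P = [[1, 2, 5], [3, 6], [4, 7]].

So P = [[1, 2, 5], [3, 6], [4, 7]], Q = [[1, 2, 3], [4, 6], [5, 7]].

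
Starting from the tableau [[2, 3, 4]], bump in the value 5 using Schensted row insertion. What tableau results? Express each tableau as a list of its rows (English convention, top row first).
[[2, 3, 4, 5]]

5 is larger than every entry of row 1, so it is appended to row 1. The new tableau is [[2, 3, 4, 5]].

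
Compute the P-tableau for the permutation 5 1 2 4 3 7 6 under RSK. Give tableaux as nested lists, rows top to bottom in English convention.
Insert 5: appended to row 1. P = [[5]].
Insert 1: 1 bumps 5 from row 1; 5 starts row 2. P = [[1], [5]].
Insert 2: appended to row 1. P = [[1, 2], [5]].
Insert 4: appended to row 1. P = [[1, 2, 4], [5]].
Insert 3: 3 bumps 4 from row 1; 4 bumps 5 from row 2; 5 starts row 3. P = [[1, 2, 3], [4], [5]].
Insert 7: appended to row 1. P = [[1, 2, 3, 7], [4], [5]].
Insert 6: 6 bumps 7 from row 1; 7 appends to row 2. P = [[1, 2, 3, 6], [4, 7], [5]].

So P = [[1, 2, 3, 6], [4, 7], [5]].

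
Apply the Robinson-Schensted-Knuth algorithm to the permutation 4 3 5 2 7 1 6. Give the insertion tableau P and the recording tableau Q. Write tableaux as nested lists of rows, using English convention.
P = [[1, 5, 6], [2, 7], [3], [4]], Q = [[1, 3, 5], [2, 7], [4], [6]]

Insert each entry of the permutation into P by Schensted row insertion, recording in Q the position of each new cell.

Insert 4: appended to row 1. P = [[4]], Q = [[1]].
Insert 3: 3 bumps 4 from row 1; 4 starts row 2. P = [[3], [4]], Q = [[1], [2]].
Insert 5: appended to row 1. P = [[3, 5], [4]], Q = [[1, 3], [2]].
Insert 2: 2 bumps 3 from row 1; 3 bumps 4 from row 2; 4 starts row 3. P = [[2, 5], [3], [4]], Q = [[1, 3], [2], [4]].
Insert 7: appended to row 1. P = [[2, 5, 7], [3], [4]], Q = [[1, 3, 5], [2], [4]].
Insert 1: 1 bumps 2 from row 1; 2 bumps 3 from row 2; 3 bumps 4 from row 3; 4 starts row 4. P = [[1, 5, 7], [2], [3], [4]], Q = [[1, 3, 5], [2], [4], [6]].
Insert 6: 6 bumps 7 from row 1; 7 appends to row 2. P = [[1, 5, 6], [2, 7], [3], [4]], Q = [[1, 3, 5], [2, 7], [4], [6]].

So P = [[1, 5, 6], [2, 7], [3], [4]], Q = [[1, 3, 5], [2, 7], [4], [6]].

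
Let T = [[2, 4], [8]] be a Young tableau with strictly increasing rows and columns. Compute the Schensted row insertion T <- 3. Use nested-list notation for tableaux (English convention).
[[2, 3], [4], [8]]

In row 1, 3 replaces 4 (the leftmost entry greater than 3); 4 is bumped to row 2. In row 2, 4 replaces 8 (the leftmost entry greater than 4); 8 is bumped to row 3. 8 starts a new row 3. The new tableau is [[2, 3], [4], [8]].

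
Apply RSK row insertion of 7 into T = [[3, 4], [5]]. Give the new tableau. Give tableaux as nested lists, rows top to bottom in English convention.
[[3, 4, 7], [5]]

7 is larger than every entry of row 1, so it is appended to row 1. The new tableau is [[3, 4, 7], [5]].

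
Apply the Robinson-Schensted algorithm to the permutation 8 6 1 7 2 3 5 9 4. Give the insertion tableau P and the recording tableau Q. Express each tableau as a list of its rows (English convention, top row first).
Insert each entry of the permutation into P by Schensted row insertion, recording in Q the position of each new cell.

Insert 8: appended to row 1. P = [[8]].
Insert 6: 6 bumps 8 from row 1; 8 starts row 2. P = [[6], [8]].
Insert 1: 1 bumps 6 from row 1; 6 bumps 8 from row 2; 8 starts row 3. P = [[1], [6], [8]].
Insert 7: appended to row 1. P = [[1, 7], [6], [8]].
Insert 2: 2 bumps 7 from row 1; 7 appends to row 2. P = [[1, 2], [6, 7], [8]].
Insert 3: appended to row 1. P = [[1, 2, 3], [6, 7], [8]].
Insert 5: appended to row 1. P = [[1, 2, 3, 5], [6, 7], [8]].
Insert 9: appended to row 1. P = [[1, 2, 3, 5, 9], [6, 7], [8]].
Insert 4: 4 bumps 5 from row 1; 5 bumps 6 from row 2; 6 bumps 8 from row 3; 8 starts row 4. P = [[1, 2, 3, 4, 9], [5, 7], [6], [8]].

So P = [[1, 2, 3, 4, 9], [5, 7], [6], [8]], Q = [[1, 4, 6, 7, 8], [2, 5], [3], [9]].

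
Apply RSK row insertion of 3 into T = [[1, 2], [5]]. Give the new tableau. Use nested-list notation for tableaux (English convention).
3 is larger than every entry of row 1, so it is appended to row 1. The new tableau is [[1, 2, 3], [5]].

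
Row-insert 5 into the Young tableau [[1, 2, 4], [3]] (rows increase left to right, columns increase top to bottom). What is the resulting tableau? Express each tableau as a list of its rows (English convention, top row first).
[[1, 2, 4, 5], [3]]

5 is larger than every entry of row 1, so it is appended to row 1. The new tableau is [[1, 2, 4, 5], [3]].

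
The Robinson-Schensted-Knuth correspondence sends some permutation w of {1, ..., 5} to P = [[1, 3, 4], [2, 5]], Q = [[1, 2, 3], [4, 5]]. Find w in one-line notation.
2 3 5 1 4

Reverse the RSK construction: for i from n down to 1, find the cell of Q containing i, remove the entry at that cell from P, and reverse-bump it up through P; the value ejected from row 1 is w(i).

Step i=5: Q has 5 at row 2, column 2; remove 5 from row 2 of P and reverse-bump: 5 enters row 1 and ejects 4. So w(5) = 4. P is now [[1, 3, 5], [2]].
Step i=4: Q has 4 at row 2, column 1; remove 2 from row 2 of P and reverse-bump: 2 enters row 1 and ejects 1. So w(4) = 1. P is now [[2, 3, 5]].
Step i=3: Q has 3 at row 1, column 3; remove that cell from P, ejecting 5. So w(3) = 5. P is now [[2, 3]].
Step i=2: Q has 2 at row 1, column 2; remove that cell from P, ejecting 3. So w(2) = 3. P is now [[2]].
Step i=1: Q has 1 at row 1, column 1; remove that cell from P, ejecting 2. So w(1) = 2. P is now [].

So w = 2 3 5 1 4.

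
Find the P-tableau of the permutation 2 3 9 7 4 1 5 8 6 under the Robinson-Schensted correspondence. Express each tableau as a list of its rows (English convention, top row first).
Insert 2: appended to row 1. P = [[2]].
Insert 3: appended to row 1. P = [[2, 3]].
Insert 9: appended to row 1. P = [[2, 3, 9]].
Insert 7: 7 bumps 9 from row 1; 9 starts row 2. P = [[2, 3, 7], [9]].
Insert 4: 4 bumps 7 from row 1; 7 bumps 9 from row 2; 9 starts row 3. P = [[2, 3, 4], [7], [9]].
Insert 1: 1 bumps 2 from row 1; 2 bumps 7 from row 2; 7 bumps 9 from row 3; 9 starts row 4. P = [[1, 3, 4], [2], [7], [9]].
Insert 5: appended to row 1. P = [[1, 3, 4, 5], [2], [7], [9]].
Insert 8: appended to row 1. P = [[1, 3, 4, 5, 8], [2], [7], [9]].
Insert 6: 6 bumps 8 from row 1; 8 appends to row 2. P = [[1, 3, 4, 5, 6], [2, 8], [7], [9]].

So P = [[1, 3, 4, 5, 6], [2, 8], [7], [9]].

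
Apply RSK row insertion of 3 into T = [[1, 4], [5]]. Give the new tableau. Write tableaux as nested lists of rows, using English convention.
In row 1, 3 replaces 4 (the leftmost entry greater than 3); 4 is bumped to row 2. In row 2, 4 replaces 5 (the leftmost entry greater than 4); 5 is bumped to row 3. 5 starts a new row 3. The new tableau is [[1, 3], [4], [5]].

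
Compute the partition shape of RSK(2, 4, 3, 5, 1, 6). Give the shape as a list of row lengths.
[4, 1, 1]

Row-insert each entry into an empty tableau.

After inserting 2: P = [[2]].
After inserting 4: P = [[2, 4]].
After inserting 3: P = [[2, 3], [4]].
After inserting 5: P = [[2, 3, 5], [4]].
After inserting 1: P = [[1, 3, 5], [2], [4]].
After inserting 6: P = [[1, 3, 5, 6], [2], [4]].

The final insertion tableau P = [[1, 3, 5, 6], [2], [4]] has shape [4, 1, 1].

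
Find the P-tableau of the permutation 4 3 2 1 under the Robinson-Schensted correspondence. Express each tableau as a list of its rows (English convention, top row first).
P = [[1], [2], [3], [4]]

After inserting 4: P = [[4]].
After inserting 3: P = [[3], [4]].
After inserting 2: P = [[2], [3], [4]].
After inserting 1: P = [[1], [2], [3], [4]].

So P = [[1], [2], [3], [4]].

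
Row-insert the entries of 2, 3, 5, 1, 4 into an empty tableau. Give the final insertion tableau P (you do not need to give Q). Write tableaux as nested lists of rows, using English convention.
P = [[1, 3, 4], [2, 5]]

Insert 2: appended to row 1. P = [[2]].
Insert 3: appended to row 1. P = [[2, 3]].
Insert 5: appended to row 1. P = [[2, 3, 5]].
Insert 1: 1 bumps 2 from row 1; 2 starts row 2. P = [[1, 3, 5], [2]].
Insert 4: 4 bumps 5 from row 1; 5 appends to row 2. P = [[1, 3, 4], [2, 5]].

So P = [[1, 3, 4], [2, 5]].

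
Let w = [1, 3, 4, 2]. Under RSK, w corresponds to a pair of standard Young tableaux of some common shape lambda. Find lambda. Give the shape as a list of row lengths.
Row-insert each entry into an empty tableau.

After inserting 1: P = [[1]].
After inserting 3: P = [[1, 3]].
After inserting 4: P = [[1, 3, 4]].
After inserting 2: P = [[1, 2, 4], [3]].

The final insertion tableau P = [[1, 2, 4], [3]] has shape [3, 1].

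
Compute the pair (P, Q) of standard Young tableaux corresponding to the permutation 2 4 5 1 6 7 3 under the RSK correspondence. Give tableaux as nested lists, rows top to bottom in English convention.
Insert each entry of the permutation into P by Schensted row insertion, recording in Q the position of each new cell.

Insert 2: appended to row 1. P = [[2]], Q = [[1]].
Insert 4: appended to row 1. P = [[2, 4]], Q = [[1, 2]].
Insert 5: appended to row 1. P = [[2, 4, 5]], Q = [[1, 2, 3]].
Insert 1: 1 bumps 2 from row 1; 2 starts row 2. P = [[1, 4, 5], [2]], Q = [[1, 2, 3], [4]].
Insert 6: appended to row 1. P = [[1, 4, 5, 6], [2]], Q = [[1, 2, 3, 5], [4]].
Insert 7: appended to row 1. P = [[1, 4, 5, 6, 7], [2]], Q = [[1, 2, 3, 5, 6], [4]].
Insert 3: 3 bumps 4 from row 1; 4 appends to row 2. P = [[1, 3, 5, 6, 7], [2, 4]], Q = [[1, 2, 3, 5, 6], [4, 7]].

So P = [[1, 3, 5, 6, 7], [2, 4]], Q = [[1, 2, 3, 5, 6], [4, 7]].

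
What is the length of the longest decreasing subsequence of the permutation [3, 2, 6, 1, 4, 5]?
3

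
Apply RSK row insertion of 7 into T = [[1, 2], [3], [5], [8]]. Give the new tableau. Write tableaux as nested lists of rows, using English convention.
7 is larger than every entry of row 1, so it is appended to row 1. The new tableau is [[1, 2, 7], [3], [5], [8]].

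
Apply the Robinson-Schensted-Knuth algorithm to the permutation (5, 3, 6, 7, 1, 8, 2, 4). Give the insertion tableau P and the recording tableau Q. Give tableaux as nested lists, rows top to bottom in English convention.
P = [[1, 2, 4, 8], [3, 6, 7], [5]], Q = [[1, 3, 4, 6], [2, 7, 8], [5]]

Insert each entry of the permutation into P by Schensted row insertion, recording in Q the position of each new cell.

After inserting 5: P = [[5]].
After inserting 3: P = [[3], [5]].
After inserting 6: P = [[3, 6], [5]].
After inserting 7: P = [[3, 6, 7], [5]].
After inserting 1: P = [[1, 6, 7], [3], [5]].
After inserting 8: P = [[1, 6, 7, 8], [3], [5]].
After inserting 2: P = [[1, 2, 7, 8], [3, 6], [5]].
After inserting 4: P = [[1, 2, 4, 8], [3, 6, 7], [5]].

So P = [[1, 2, 4, 8], [3, 6, 7], [5]], Q = [[1, 3, 4, 6], [2, 7, 8], [5]].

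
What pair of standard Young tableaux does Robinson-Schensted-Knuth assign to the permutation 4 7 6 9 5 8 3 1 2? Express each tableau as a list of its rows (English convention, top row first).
P = [[1, 2, 8], [3, 5], [4, 9], [6], [7]], Q = [[1, 2, 4], [3, 6], [5, 9], [7], [8]]

Insert each entry of the permutation into P by Schensted row insertion, recording in Q the position of each new cell.

Insert 4: appended to row 1. P = [[4]].
Insert 7: appended to row 1. P = [[4, 7]].
Insert 6: 6 bumps 7 from row 1; 7 starts row 2. P = [[4, 6], [7]].
Insert 9: appended to row 1. P = [[4, 6, 9], [7]].
Insert 5: 5 bumps 6 from row 1; 6 bumps 7 from row 2; 7 starts row 3. P = [[4, 5, 9], [6], [7]].
Insert 8: 8 bumps 9 from row 1; 9 appends to row 2. P = [[4, 5, 8], [6, 9], [7]].
Insert 3: 3 bumps 4 from row 1; 4 bumps 6 from row 2; 6 bumps 7 from row 3; 7 starts row 4. P = [[3, 5, 8], [4, 9], [6], [7]].
Insert 1: 1 bumps 3 from row 1; 3 bumps 4 from row 2; 4 bumps 6 from row 3; 6 bumps 7 from row 4; 7 starts row 5. P = [[1, 5, 8], [3, 9], [4], [6], [7]].
Insert 2: 2 bumps 5 from row 1; 5 bumps 9 from row 2; 9 appends to row 3. P = [[1, 2, 8], [3, 5], [4, 9], [6], [7]].

So P = [[1, 2, 8], [3, 5], [4, 9], [6], [7]], Q = [[1, 2, 4], [3, 6], [5, 9], [7], [8]].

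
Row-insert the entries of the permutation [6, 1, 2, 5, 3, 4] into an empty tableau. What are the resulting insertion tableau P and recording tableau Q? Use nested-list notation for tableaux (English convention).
Insert each entry of the permutation into P by Schensted row insertion, recording in Q the position of each new cell.

Insert 6: appended to row 1. P = [[6]].
Insert 1: 1 bumps 6 from row 1; 6 starts row 2. P = [[1], [6]].
Insert 2: appended to row 1. P = [[1, 2], [6]].
Insert 5: appended to row 1. P = [[1, 2, 5], [6]].
Insert 3: 3 bumps 5 from row 1; 5 bumps 6 from row 2; 6 starts row 3. P = [[1, 2, 3], [5], [6]].
Insert 4: appended to row 1. P = [[1, 2, 3, 4], [5], [6]].

So P = [[1, 2, 3, 4], [5], [6]], Q = [[1, 3, 4, 6], [2], [5]].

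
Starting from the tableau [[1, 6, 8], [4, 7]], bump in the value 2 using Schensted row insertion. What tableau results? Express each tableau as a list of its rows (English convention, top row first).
In row 1, 2 replaces 6 (the leftmost entry greater than 2); 6 is bumped to row 2. In row 2, 6 replaces 7 (the leftmost entry greater than 6); 7 is bumped to row 3. 7 starts a new row 3. The new tableau is [[1, 2, 8], [4, 6], [7]].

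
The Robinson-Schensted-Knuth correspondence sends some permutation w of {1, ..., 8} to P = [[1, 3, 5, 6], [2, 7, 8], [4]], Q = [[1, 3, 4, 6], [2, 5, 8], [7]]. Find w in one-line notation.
4 2 3 7 5 8 1 6

Reverse RSK: for i = n, n-1, ..., 1, locate i in Q, remove the corresponding corner cell from P, and reverse-bump its entry up through P; the value ejected from row 1 is w(i).

So w = 4 2 3 7 5 8 1 6.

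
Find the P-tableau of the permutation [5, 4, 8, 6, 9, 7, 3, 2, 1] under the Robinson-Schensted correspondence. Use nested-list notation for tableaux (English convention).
Insert 5: appended to row 1. P = [[5]].
Insert 4: 4 bumps 5 from row 1; 5 starts row 2. P = [[4], [5]].
Insert 8: appended to row 1. P = [[4, 8], [5]].
Insert 6: 6 bumps 8 from row 1; 8 appends to row 2. P = [[4, 6], [5, 8]].
Insert 9: appended to row 1. P = [[4, 6, 9], [5, 8]].
Insert 7: 7 bumps 9 from row 1; 9 appends to row 2. P = [[4, 6, 7], [5, 8, 9]].
Insert 3: 3 bumps 4 from row 1; 4 bumps 5 from row 2; 5 starts row 3. P = [[3, 6, 7], [4, 8, 9], [5]].
Insert 2: 2 bumps 3 from row 1; 3 bumps 4 from row 2; 4 bumps 5 from row 3; 5 starts row 4. P = [[2, 6, 7], [3, 8, 9], [4], [5]].
Insert 1: 1 bumps 2 from row 1; 2 bumps 3 from row 2; 3 bumps 4 from row 3; 4 bumps 5 from row 4; 5 starts row 5. P = [[1, 6, 7], [2, 8, 9], [3], [4], [5]].

So P = [[1, 6, 7], [2, 8, 9], [3], [4], [5]].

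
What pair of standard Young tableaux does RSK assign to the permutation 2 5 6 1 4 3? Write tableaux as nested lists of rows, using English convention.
P = [[1, 3, 6], [2, 4], [5]], Q = [[1, 2, 3], [4, 5], [6]]

Insert each entry of the permutation into P by Schensted row insertion, recording in Q the position of each new cell.

After inserting 2: P = [[2]].
After inserting 5: P = [[2, 5]].
After inserting 6: P = [[2, 5, 6]].
After inserting 1: P = [[1, 5, 6], [2]].
After inserting 4: P = [[1, 4, 6], [2, 5]].
After inserting 3: P = [[1, 3, 6], [2, 4], [5]].

So P = [[1, 3, 6], [2, 4], [5]], Q = [[1, 2, 3], [4, 5], [6]].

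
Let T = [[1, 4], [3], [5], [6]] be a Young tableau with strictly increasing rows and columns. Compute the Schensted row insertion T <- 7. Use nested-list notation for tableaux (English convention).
7 is larger than every entry of row 1, so it is appended to row 1. The new tableau is [[1, 4, 7], [3], [5], [6]].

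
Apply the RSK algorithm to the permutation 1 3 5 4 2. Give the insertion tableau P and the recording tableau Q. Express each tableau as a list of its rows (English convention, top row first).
Insert each entry of the permutation into P by Schensted row insertion, recording in Q the position of each new cell.

Insert 1: appended to row 1. P = [[1]].
Insert 3: appended to row 1. P = [[1, 3]].
Insert 5: appended to row 1. P = [[1, 3, 5]].
Insert 4: 4 bumps 5 from row 1; 5 starts row 2. P = [[1, 3, 4], [5]].
Insert 2: 2 bumps 3 from row 1; 3 bumps 5 from row 2; 5 starts row 3. P = [[1, 2, 4], [3], [5]].

So P = [[1, 2, 4], [3], [5]], Q = [[1, 2, 3], [4], [5]].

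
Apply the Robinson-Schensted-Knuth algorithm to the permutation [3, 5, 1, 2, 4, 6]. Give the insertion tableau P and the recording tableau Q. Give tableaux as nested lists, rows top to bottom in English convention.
P = [[1, 2, 4, 6], [3, 5]], Q = [[1, 2, 5, 6], [3, 4]]

Insert each entry of the permutation into P by Schensted row insertion, recording in Q the position of each new cell.

Insert 3: appended to row 1. P = [[3]], Q = [[1]].
Insert 5: appended to row 1. P = [[3, 5]], Q = [[1, 2]].
Insert 1: 1 bumps 3 from row 1; 3 starts row 2. P = [[1, 5], [3]], Q = [[1, 2], [3]].
Insert 2: 2 bumps 5 from row 1; 5 appends to row 2. P = [[1, 2], [3, 5]], Q = [[1, 2], [3, 4]].
Insert 4: appended to row 1. P = [[1, 2, 4], [3, 5]], Q = [[1, 2, 5], [3, 4]].
Insert 6: appended to row 1. P = [[1, 2, 4, 6], [3, 5]], Q = [[1, 2, 5, 6], [3, 4]].

So P = [[1, 2, 4, 6], [3, 5]], Q = [[1, 2, 5, 6], [3, 4]].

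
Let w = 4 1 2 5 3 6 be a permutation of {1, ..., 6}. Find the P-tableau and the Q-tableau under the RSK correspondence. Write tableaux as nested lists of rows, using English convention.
P = [[1, 2, 3, 6], [4, 5]], Q = [[1, 3, 4, 6], [2, 5]]

Insert each entry of the permutation into P by Schensted row insertion, recording in Q the position of each new cell.

Insert 4: appended to row 1. P = [[4]], Q = [[1]].
Insert 1: 1 bumps 4 from row 1; 4 starts row 2. P = [[1], [4]], Q = [[1], [2]].
Insert 2: appended to row 1. P = [[1, 2], [4]], Q = [[1, 3], [2]].
Insert 5: appended to row 1. P = [[1, 2, 5], [4]], Q = [[1, 3, 4], [2]].
Insert 3: 3 bumps 5 from row 1; 5 appends to row 2. P = [[1, 2, 3], [4, 5]], Q = [[1, 3, 4], [2, 5]].
Insert 6: appended to row 1. P = [[1, 2, 3, 6], [4, 5]], Q = [[1, 3, 4, 6], [2, 5]].

So P = [[1, 2, 3, 6], [4, 5]], Q = [[1, 3, 4, 6], [2, 5]].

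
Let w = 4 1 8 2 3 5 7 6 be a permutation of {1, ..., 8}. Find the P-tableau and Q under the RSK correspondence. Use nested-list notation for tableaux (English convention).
P = [[1, 2, 3, 5, 6], [4, 7], [8]], Q = [[1, 3, 5, 6, 7], [2, 4], [8]]

Insert each entry of the permutation into P by Schensted row insertion, recording in Q the position of each new cell.

Insert 4: appended to row 1. P = [[4]], Q = [[1]].
Insert 1: 1 bumps 4 from row 1; 4 starts row 2. P = [[1], [4]], Q = [[1], [2]].
Insert 8: appended to row 1. P = [[1, 8], [4]], Q = [[1, 3], [2]].
Insert 2: 2 bumps 8 from row 1; 8 appends to row 2. P = [[1, 2], [4, 8]], Q = [[1, 3], [2, 4]].
Insert 3: appended to row 1. P = [[1, 2, 3], [4, 8]], Q = [[1, 3, 5], [2, 4]].
Insert 5: appended to row 1. P = [[1, 2, 3, 5], [4, 8]], Q = [[1, 3, 5, 6], [2, 4]].
Insert 7: appended to row 1. P = [[1, 2, 3, 5, 7], [4, 8]], Q = [[1, 3, 5, 6, 7], [2, 4]].
Insert 6: 6 bumps 7 from row 1; 7 bumps 8 from row 2; 8 starts row 3. P = [[1, 2, 3, 5, 6], [4, 7], [8]], Q = [[1, 3, 5, 6, 7], [2, 4], [8]].

So P = [[1, 2, 3, 5, 6], [4, 7], [8]], Q = [[1, 3, 5, 6, 7], [2, 4], [8]].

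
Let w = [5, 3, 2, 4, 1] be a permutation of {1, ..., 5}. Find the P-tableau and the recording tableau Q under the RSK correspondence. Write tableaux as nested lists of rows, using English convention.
Insert each entry of the permutation into P by Schensted row insertion, recording in Q the position of each new cell.

After inserting 5: P = [[5]].
After inserting 3: P = [[3], [5]].
After inserting 2: P = [[2], [3], [5]].
After inserting 4: P = [[2, 4], [3], [5]].
After inserting 1: P = [[1, 4], [2], [3], [5]].

So P = [[1, 4], [2], [3], [5]], Q = [[1, 4], [2], [3], [5]].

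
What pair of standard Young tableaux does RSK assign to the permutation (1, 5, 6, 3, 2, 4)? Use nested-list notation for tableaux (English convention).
P = [[1, 2, 4], [3, 6], [5]], Q = [[1, 2, 3], [4, 6], [5]]

Insert each entry of the permutation into P by Schensted row insertion, recording in Q the position of each new cell.

Insert 1: appended to row 1. P = [[1]].
Insert 5: appended to row 1. P = [[1, 5]].
Insert 6: appended to row 1. P = [[1, 5, 6]].
Insert 3: 3 bumps 5 from row 1; 5 starts row 2. P = [[1, 3, 6], [5]].
Insert 2: 2 bumps 3 from row 1; 3 bumps 5 from row 2; 5 starts row 3. P = [[1, 2, 6], [3], [5]].
Insert 4: 4 bumps 6 from row 1; 6 appends to row 2. P = [[1, 2, 4], [3, 6], [5]].

So P = [[1, 2, 4], [3, 6], [5]], Q = [[1, 2, 3], [4, 6], [5]].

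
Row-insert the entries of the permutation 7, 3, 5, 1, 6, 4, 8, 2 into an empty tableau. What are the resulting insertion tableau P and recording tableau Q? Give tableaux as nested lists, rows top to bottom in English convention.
Insert each entry of the permutation into P by Schensted row insertion, recording in Q the position of each new cell.

Insert 7: appended to row 1. P = [[7]].
Insert 3: 3 bumps 7 from row 1; 7 starts row 2. P = [[3], [7]].
Insert 5: appended to row 1. P = [[3, 5], [7]].
Insert 1: 1 bumps 3 from row 1; 3 bumps 7 from row 2; 7 starts row 3. P = [[1, 5], [3], [7]].
Insert 6: appended to row 1. P = [[1, 5, 6], [3], [7]].
Insert 4: 4 bumps 5 from row 1; 5 appends to row 2. P = [[1, 4, 6], [3, 5], [7]].
Insert 8: appended to row 1. P = [[1, 4, 6, 8], [3, 5], [7]].
Insert 2: 2 bumps 4 from row 1; 4 bumps 5 from row 2; 5 bumps 7 from row 3; 7 starts row 4. P = [[1, 2, 6, 8], [3, 4], [5], [7]].

So P = [[1, 2, 6, 8], [3, 4], [5], [7]], Q = [[1, 3, 5, 7], [2, 6], [4], [8]].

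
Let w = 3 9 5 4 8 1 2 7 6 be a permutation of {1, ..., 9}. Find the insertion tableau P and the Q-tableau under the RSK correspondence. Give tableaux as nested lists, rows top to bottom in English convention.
P = [[1, 2, 6], [3, 4, 7], [5, 8], [9]], Q = [[1, 2, 5], [3, 7, 8], [4, 9], [6]]

Insert each entry of the permutation into P by Schensted row insertion, recording in Q the position of each new cell.

Insert 3: appended to row 1. P = [[3]], Q = [[1]].
Insert 9: appended to row 1. P = [[3, 9]], Q = [[1, 2]].
Insert 5: 5 bumps 9 from row 1; 9 starts row 2. P = [[3, 5], [9]], Q = [[1, 2], [3]].
Insert 4: 4 bumps 5 from row 1; 5 bumps 9 from row 2; 9 starts row 3. P = [[3, 4], [5], [9]], Q = [[1, 2], [3], [4]].
Insert 8: appended to row 1. P = [[3, 4, 8], [5], [9]], Q = [[1, 2, 5], [3], [4]].
Insert 1: 1 bumps 3 from row 1; 3 bumps 5 from row 2; 5 bumps 9 from row 3; 9 starts row 4. P = [[1, 4, 8], [3], [5], [9]], Q = [[1, 2, 5], [3], [4], [6]].
Insert 2: 2 bumps 4 from row 1; 4 appends to row 2. P = [[1, 2, 8], [3, 4], [5], [9]], Q = [[1, 2, 5], [3, 7], [4], [6]].
Insert 7: 7 bumps 8 from row 1; 8 appends to row 2. P = [[1, 2, 7], [3, 4, 8], [5], [9]], Q = [[1, 2, 5], [3, 7, 8], [4], [6]].
Insert 6: 6 bumps 7 from row 1; 7 bumps 8 from row 2; 8 appends to row 3. P = [[1, 2, 6], [3, 4, 7], [5, 8], [9]], Q = [[1, 2, 5], [3, 7, 8], [4, 9], [6]].

So P = [[1, 2, 6], [3, 4, 7], [5, 8], [9]], Q = [[1, 2, 5], [3, 7, 8], [4, 9], [6]].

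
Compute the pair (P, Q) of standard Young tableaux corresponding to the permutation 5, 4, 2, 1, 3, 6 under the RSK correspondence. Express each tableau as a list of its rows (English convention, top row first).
Insert each entry of the permutation into P by Schensted row insertion, recording in Q the position of each new cell.

Insert 5: appended to row 1. P = [[5]], Q = [[1]].
Insert 4: 4 bumps 5 from row 1; 5 starts row 2. P = [[4], [5]], Q = [[1], [2]].
Insert 2: 2 bumps 4 from row 1; 4 bumps 5 from row 2; 5 starts row 3. P = [[2], [4], [5]], Q = [[1], [2], [3]].
Insert 1: 1 bumps 2 from row 1; 2 bumps 4 from row 2; 4 bumps 5 from row 3; 5 starts row 4. P = [[1], [2], [4], [5]], Q = [[1], [2], [3], [4]].
Insert 3: appended to row 1. P = [[1, 3], [2], [4], [5]], Q = [[1, 5], [2], [3], [4]].
Insert 6: appended to row 1. P = [[1, 3, 6], [2], [4], [5]], Q = [[1, 5, 6], [2], [3], [4]].

So P = [[1, 3, 6], [2], [4], [5]], Q = [[1, 5, 6], [2], [3], [4]].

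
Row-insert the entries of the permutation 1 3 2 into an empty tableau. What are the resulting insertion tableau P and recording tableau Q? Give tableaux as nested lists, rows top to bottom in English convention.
P = [[1, 2], [3]], Q = [[1, 2], [3]]

Insert each entry of the permutation into P by Schensted row insertion, recording in Q the position of each new cell.

After inserting 1: P = [[1]].
After inserting 3: P = [[1, 3]].
After inserting 2: P = [[1, 2], [3]].

So P = [[1, 2], [3]], Q = [[1, 2], [3]].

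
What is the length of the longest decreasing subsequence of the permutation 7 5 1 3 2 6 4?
4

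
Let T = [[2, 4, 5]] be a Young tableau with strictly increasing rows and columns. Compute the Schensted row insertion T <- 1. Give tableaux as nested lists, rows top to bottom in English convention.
[[1, 4, 5], [2]]

In row 1, 1 replaces 2 (the leftmost entry greater than 1); 2 is bumped to row 2. 2 starts a new row 2. The new tableau is [[1, 4, 5], [2]].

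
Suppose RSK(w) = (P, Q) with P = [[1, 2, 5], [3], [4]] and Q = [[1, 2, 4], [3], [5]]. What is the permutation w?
1 4 3 5 2

Reverse the RSK construction: for i from n down to 1, find the cell of Q containing i, remove the entry at that cell from P, and reverse-bump it up through P; the value ejected from row 1 is w(i).

Step i=5: Q has 5 at row 3, column 1; remove 4 from row 3 of P and reverse-bump: 4 enters row 2 and ejects 3; 3 enters row 1 and ejects 2. So w(5) = 2. P is now [[1, 3, 5], [4]].
Step i=4: Q has 4 at row 1, column 3; remove that cell from P, ejecting 5. So w(4) = 5. P is now [[1, 3], [4]].
Step i=3: Q has 3 at row 2, column 1; remove 4 from row 2 of P and reverse-bump: 4 enters row 1 and ejects 3. So w(3) = 3. P is now [[1, 4]].
Step i=2: Q has 2 at row 1, column 2; remove that cell from P, ejecting 4. So w(2) = 4. P is now [[1]].
Step i=1: Q has 1 at row 1, column 1; remove that cell from P, ejecting 1. So w(1) = 1. P is now [].

So w = 1 4 3 5 2.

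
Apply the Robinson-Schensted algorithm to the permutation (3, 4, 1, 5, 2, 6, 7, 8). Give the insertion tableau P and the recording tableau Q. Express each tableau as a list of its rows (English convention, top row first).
Insert each entry of the permutation into P by Schensted row insertion, recording in Q the position of each new cell.

After inserting 3: P = [[3]].
After inserting 4: P = [[3, 4]].
After inserting 1: P = [[1, 4], [3]].
After inserting 5: P = [[1, 4, 5], [3]].
After inserting 2: P = [[1, 2, 5], [3, 4]].
After inserting 6: P = [[1, 2, 5, 6], [3, 4]].
After inserting 7: P = [[1, 2, 5, 6, 7], [3, 4]].
After inserting 8: P = [[1, 2, 5, 6, 7, 8], [3, 4]].

So P = [[1, 2, 5, 6, 7, 8], [3, 4]], Q = [[1, 2, 4, 6, 7, 8], [3, 5]].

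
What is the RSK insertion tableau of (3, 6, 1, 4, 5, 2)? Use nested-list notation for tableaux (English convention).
P = [[1, 2, 5], [3, 4], [6]]

After inserting 3: P = [[3]].
After inserting 6: P = [[3, 6]].
After inserting 1: P = [[1, 6], [3]].
After inserting 4: P = [[1, 4], [3, 6]].
After inserting 5: P = [[1, 4, 5], [3, 6]].
After inserting 2: P = [[1, 2, 5], [3, 4], [6]].

So P = [[1, 2, 5], [3, 4], [6]].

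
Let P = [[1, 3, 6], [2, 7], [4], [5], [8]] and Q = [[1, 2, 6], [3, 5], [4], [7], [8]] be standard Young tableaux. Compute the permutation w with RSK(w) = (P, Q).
5 8 7 2 4 6 3 1

Reverse the RSK construction: for i from n down to 1, find the cell of Q containing i, remove the entry at that cell from P, and reverse-bump it up through P; the value ejected from row 1 is w(i).

Step i=8: Q has 8 at row 5, column 1; remove 8 from row 5 of P and reverse-bump: 8 enters row 4 and ejects 5; 5 enters row 3 and ejects 4; 4 enters row 2 and ejects 2; 2 enters row 1 and ejects 1. So w(8) = 1. P is now [[2, 3, 6], [4, 7], [5], [8]].
Step i=7: Q has 7 at row 4, column 1; remove 8 from row 4 of P and reverse-bump: 8 enters row 3 and ejects 5; 5 enters row 2 and ejects 4; 4 enters row 1 and ejects 3. So w(7) = 3. P is now [[2, 4, 6], [5, 7], [8]].
Step i=6: Q has 6 at row 1, column 3; remove that cell from P, ejecting 6. So w(6) = 6. P is now [[2, 4], [5, 7], [8]].
Step i=5: Q has 5 at row 2, column 2; remove 7 from row 2 of P and reverse-bump: 7 enters row 1 and ejects 4. So w(5) = 4. P is now [[2, 7], [5], [8]].
Step i=4: Q has 4 at row 3, column 1; remove 8 from row 3 of P and reverse-bump: 8 enters row 2 and ejects 5; 5 enters row 1 and ejects 2. So w(4) = 2. P is now [[5, 7], [8]].
Step i=3: Q has 3 at row 2, column 1; remove 8 from row 2 of P and reverse-bump: 8 enters row 1 and ejects 7. So w(3) = 7. P is now [[5, 8]].
Step i=2: Q has 2 at row 1, column 2; remove that cell from P, ejecting 8. So w(2) = 8. P is now [[5]].
Step i=1: Q has 1 at row 1, column 1; remove that cell from P, ejecting 5. So w(1) = 5. P is now [].

So w = 5 8 7 2 4 6 3 1.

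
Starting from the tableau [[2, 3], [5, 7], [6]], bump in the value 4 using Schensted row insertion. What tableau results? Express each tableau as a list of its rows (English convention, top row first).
4 is larger than every entry of row 1, so it is appended to row 1. The new tableau is [[2, 3, 4], [5, 7], [6]].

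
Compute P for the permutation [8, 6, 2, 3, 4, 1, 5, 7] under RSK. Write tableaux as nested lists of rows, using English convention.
Insert 8: appended to row 1. P = [[8]].
Insert 6: 6 bumps 8 from row 1; 8 starts row 2. P = [[6], [8]].
Insert 2: 2 bumps 6 from row 1; 6 bumps 8 from row 2; 8 starts row 3. P = [[2], [6], [8]].
Insert 3: appended to row 1. P = [[2, 3], [6], [8]].
Insert 4: appended to row 1. P = [[2, 3, 4], [6], [8]].
Insert 1: 1 bumps 2 from row 1; 2 bumps 6 from row 2; 6 bumps 8 from row 3; 8 starts row 4. P = [[1, 3, 4], [2], [6], [8]].
Insert 5: appended to row 1. P = [[1, 3, 4, 5], [2], [6], [8]].
Insert 7: appended to row 1. P = [[1, 3, 4, 5, 7], [2], [6], [8]].

So P = [[1, 3, 4, 5, 7], [2], [6], [8]].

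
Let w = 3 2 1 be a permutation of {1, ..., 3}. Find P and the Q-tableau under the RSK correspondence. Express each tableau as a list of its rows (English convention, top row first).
P = [[1], [2], [3]], Q = [[1], [2], [3]]

Insert each entry of the permutation into P by Schensted row insertion, recording in Q the position of each new cell.

After inserting 3: P = [[3]].
After inserting 2: P = [[2], [3]].
After inserting 1: P = [[1], [2], [3]].

So P = [[1], [2], [3]], Q = [[1], [2], [3]].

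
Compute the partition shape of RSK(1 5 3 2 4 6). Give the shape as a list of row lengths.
[4, 1, 1]

Row-insert each entry into an empty tableau.

After inserting 1: P = [[1]].
After inserting 5: P = [[1, 5]].
After inserting 3: P = [[1, 3], [5]].
After inserting 2: P = [[1, 2], [3], [5]].
After inserting 4: P = [[1, 2, 4], [3], [5]].
After inserting 6: P = [[1, 2, 4, 6], [3], [5]].

The final insertion tableau P = [[1, 2, 4, 6], [3], [5]] has shape [4, 1, 1].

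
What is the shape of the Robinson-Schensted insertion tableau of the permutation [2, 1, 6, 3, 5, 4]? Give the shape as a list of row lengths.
Row-insert each entry into an empty tableau.

After inserting 2: P = [[2]].
After inserting 1: P = [[1], [2]].
After inserting 6: P = [[1, 6], [2]].
After inserting 3: P = [[1, 3], [2, 6]].
After inserting 5: P = [[1, 3, 5], [2, 6]].
After inserting 4: P = [[1, 3, 4], [2, 5], [6]].

The final insertion tableau P = [[1, 3, 4], [2, 5], [6]] has shape [3, 2, 1].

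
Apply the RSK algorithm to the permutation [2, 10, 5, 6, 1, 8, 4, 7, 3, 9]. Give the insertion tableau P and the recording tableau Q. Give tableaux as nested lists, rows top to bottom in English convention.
Insert each entry of the permutation into P by Schensted row insertion, recording in Q the position of each new cell.

Insert 2: appended to row 1. P = [[2]], Q = [[1]].
Insert 10: appended to row 1. P = [[2, 10]], Q = [[1, 2]].
Insert 5: 5 bumps 10 from row 1; 10 starts row 2. P = [[2, 5], [10]], Q = [[1, 2], [3]].
Insert 6: appended to row 1. P = [[2, 5, 6], [10]], Q = [[1, 2, 4], [3]].
Insert 1: 1 bumps 2 from row 1; 2 bumps 10 from row 2; 10 starts row 3. P = [[1, 5, 6], [2], [10]], Q = [[1, 2, 4], [3], [5]].
Insert 8: appended to row 1. P = [[1, 5, 6, 8], [2], [10]], Q = [[1, 2, 4, 6], [3], [5]].
Insert 4: 4 bumps 5 from row 1; 5 appends to row 2. P = [[1, 4, 6, 8], [2, 5], [10]], Q = [[1, 2, 4, 6], [3, 7], [5]].
Insert 7: 7 bumps 8 from row 1; 8 appends to row 2. P = [[1, 4, 6, 7], [2, 5, 8], [10]], Q = [[1, 2, 4, 6], [3, 7, 8], [5]].
Insert 3: 3 bumps 4 from row 1; 4 bumps 5 from row 2; 5 bumps 10 from row 3; 10 starts row 4. P = [[1, 3, 6, 7], [2, 4, 8], [5], [10]], Q = [[1, 2, 4, 6], [3, 7, 8], [5], [9]].
Insert 9: appended to row 1. P = [[1, 3, 6, 7, 9], [2, 4, 8], [5], [10]], Q = [[1, 2, 4, 6, 10], [3, 7, 8], [5], [9]].

So P = [[1, 3, 6, 7, 9], [2, 4, 8], [5], [10]], Q = [[1, 2, 4, 6, 10], [3, 7, 8], [5], [9]].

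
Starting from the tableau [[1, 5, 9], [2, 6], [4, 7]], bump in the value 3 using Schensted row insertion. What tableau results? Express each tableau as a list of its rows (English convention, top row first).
[[1, 3, 9], [2, 5], [4, 6], [7]]

In row 1, 3 replaces 5 (the leftmost entry greater than 3); 5 is bumped to row 2. In row 2, 5 replaces 6 (the leftmost entry greater than 5); 6 is bumped to row 3. In row 3, 6 replaces 7 (the leftmost entry greater than 6); 7 is bumped to row 4. 7 starts a new row 4. The new tableau is [[1, 3, 9], [2, 5], [4, 6], [7]].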